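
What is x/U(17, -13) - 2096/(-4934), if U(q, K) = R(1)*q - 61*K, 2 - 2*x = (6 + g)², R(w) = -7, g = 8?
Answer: 467053/1662758 ≈ 0.28089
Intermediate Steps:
x = -97 (x = 1 - (6 + 8)²/2 = 1 - ½*14² = 1 - ½*196 = 1 - 98 = -97)
U(q, K) = -61*K - 7*q (U(q, K) = -7*q - 61*K = -61*K - 7*q)
x/U(17, -13) - 2096/(-4934) = -97/(-61*(-13) - 7*17) - 2096/(-4934) = -97/(793 - 119) - 2096*(-1/4934) = -97/674 + 1048/2467 = 467053/1662758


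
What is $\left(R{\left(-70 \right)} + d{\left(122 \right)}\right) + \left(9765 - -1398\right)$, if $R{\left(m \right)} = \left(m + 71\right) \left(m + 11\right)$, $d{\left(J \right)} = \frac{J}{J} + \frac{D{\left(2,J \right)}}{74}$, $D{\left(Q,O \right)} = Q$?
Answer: $\frac{410886}{37} \approx 11105.0$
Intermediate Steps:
$d{\left(J \right)} = \frac{38}{37}$ ($d{\left(J \right)} = \frac{J}{J} + \frac{2}{74} = 1 + 2 \cdot \frac{1}{74} = 1 + \frac{1}{37} = \frac{38}{37}$)
$R{\left(m \right)} = \left(11 + m\right) \left(71 + m\right)$ ($R{\left(m \right)} = \left(71 + m\right) \left(11 + m\right) = \left(11 + m\right) \left(71 + m\right)$)
$\left(R{\left(-70 \right)} + d{\left(122 \right)}\right) + \left(9765 - -1398\right) = \left(\left(781 + \left(-70\right)^{2} + 82 \left(-70\right)\right) + \frac{38}{37}\right) + \left(9765 - -1398\right) = \left(\left(781 + 4900 - 5740\right) + \frac{38}{37}\right) + \left(9765 + 1398\right) = \left(-59 + \frac{38}{37}\right) + 11163 = - \frac{2145}{37} + 11163 = \frac{410886}{37}$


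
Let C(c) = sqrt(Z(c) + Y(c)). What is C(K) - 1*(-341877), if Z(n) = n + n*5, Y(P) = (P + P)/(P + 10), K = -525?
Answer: 341877 + 4*I*sqrt(2087295)/103 ≈ 3.4188e+5 + 56.107*I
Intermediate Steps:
Y(P) = 2*P/(10 + P) (Y(P) = (2*P)/(10 + P) = 2*P/(10 + P))
Z(n) = 6*n (Z(n) = n + 5*n = 6*n)
C(c) = sqrt(6*c + 2*c/(10 + c))
C(K) - 1*(-341877) = sqrt(2)*sqrt(-525*(3 + 1/(10 - 525))) - 1*(-341877) = sqrt(2)*sqrt(-525*(3 + 1/(-515))) + 341877 = sqrt(2)*sqrt(-525*(3 - 1/515)) + 341877 = sqrt(2)*sqrt(-525*1544/515) + 341877 = sqrt(2)*sqrt(-162120/103) + 341877 = sqrt(2)*(2*I*sqrt(4174590)/103) + 341877 = 4*I*sqrt(2087295)/103 + 341877 = 341877 + 4*I*sqrt(2087295)/103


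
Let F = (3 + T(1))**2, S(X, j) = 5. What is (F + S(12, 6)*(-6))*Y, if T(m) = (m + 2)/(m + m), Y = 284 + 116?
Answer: -3900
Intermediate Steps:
Y = 400
T(m) = (2 + m)/(2*m) (T(m) = (2 + m)/((2*m)) = (2 + m)*(1/(2*m)) = (2 + m)/(2*m))
F = 81/4 (F = (3 + (1/2)*(2 + 1)/1)**2 = (3 + (1/2)*1*3)**2 = (3 + 3/2)**2 = (9/2)**2 = 81/4 ≈ 20.250)
(F + S(12, 6)*(-6))*Y = (81/4 + 5*(-6))*400 = (81/4 - 30)*400 = -39/4*400 = -3900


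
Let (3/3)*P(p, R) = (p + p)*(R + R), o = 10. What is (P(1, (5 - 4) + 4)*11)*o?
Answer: 2200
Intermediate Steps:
P(p, R) = 4*R*p (P(p, R) = (p + p)*(R + R) = (2*p)*(2*R) = 4*R*p)
(P(1, (5 - 4) + 4)*11)*o = ((4*((5 - 4) + 4)*1)*11)*10 = ((4*(1 + 4)*1)*11)*10 = ((4*5*1)*11)*10 = (20*11)*10 = 220*10 = 2200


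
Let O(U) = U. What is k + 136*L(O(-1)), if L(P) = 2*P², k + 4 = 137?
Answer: 405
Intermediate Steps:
k = 133 (k = -4 + 137 = 133)
k + 136*L(O(-1)) = 133 + 136*(2*(-1)²) = 133 + 136*(2*1) = 133 + 136*2 = 133 + 272 = 405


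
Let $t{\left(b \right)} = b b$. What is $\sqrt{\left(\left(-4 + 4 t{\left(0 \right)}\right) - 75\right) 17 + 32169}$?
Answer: $\sqrt{30826} \approx 175.57$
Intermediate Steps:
$t{\left(b \right)} = b^{2}$
$\sqrt{\left(\left(-4 + 4 t{\left(0 \right)}\right) - 75\right) 17 + 32169} = \sqrt{\left(\left(-4 + 4 \cdot 0^{2}\right) - 75\right) 17 + 32169} = \sqrt{\left(\left(-4 + 4 \cdot 0\right) - 75\right) 17 + 32169} = \sqrt{\left(\left(-4 + 0\right) - 75\right) 17 + 32169} = \sqrt{\left(-4 - 75\right) 17 + 32169} = \sqrt{\left(-79\right) 17 + 32169} = \sqrt{-1343 + 32169} = \sqrt{30826}$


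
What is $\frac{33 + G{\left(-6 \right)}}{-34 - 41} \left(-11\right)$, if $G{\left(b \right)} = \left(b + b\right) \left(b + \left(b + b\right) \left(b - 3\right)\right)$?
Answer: $- \frac{4367}{25} \approx -174.68$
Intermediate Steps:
$G{\left(b \right)} = 2 b \left(b + 2 b \left(-3 + b\right)\right)$
$\frac{33 + G{\left(-6 \right)}}{-34 - 41} \left(-11\right) = \frac{33 + \left(-6\right)^{2} \left(-10 + 4 \left(-6\right)\right)}{-34 - 41} \left(-11\right) = \frac{33 + 36 \left(-10 - 24\right)}{-75} \left(-11\right) = \left(33 + 36 \left(-34\right)\right) \left(- \frac{1}{75}\right) \left(-11\right) = \left(33 - 1224\right) \left(- \frac{1}{75}\right) \left(-11\right) = \left(-1191\right) \left(- \frac{1}{75}\right) \left(-11\right) = \frac{397}{25} \left(-11\right) = - \frac{4367}{25}$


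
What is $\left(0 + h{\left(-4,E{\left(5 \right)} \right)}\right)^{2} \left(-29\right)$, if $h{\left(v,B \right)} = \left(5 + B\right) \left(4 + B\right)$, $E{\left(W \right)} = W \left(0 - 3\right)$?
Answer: $-350900$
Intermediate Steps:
$E{\left(W \right)} = - 3 W$ ($E{\left(W \right)} = W \left(-3\right) = - 3 W$)
$h{\left(v,B \right)} = \left(4 + B\right) \left(5 + B\right)$
$\left(0 + h{\left(-4,E{\left(5 \right)} \right)}\right)^{2} \left(-29\right) = \left(0 + \left(20 + \left(\left(-3\right) 5\right)^{2} + 9 \left(\left(-3\right) 5\right)\right)\right)^{2} \left(-29\right) = \left(0 + \left(20 + \left(-15\right)^{2} + 9 \left(-15\right)\right)\right)^{2} \left(-29\right) = \left(0 + \left(20 + 225 - 135\right)\right)^{2} \left(-29\right) = \left(0 + 110\right)^{2} \left(-29\right) = 110^{2} \left(-29\right) = 12100 \left(-29\right) = -350900$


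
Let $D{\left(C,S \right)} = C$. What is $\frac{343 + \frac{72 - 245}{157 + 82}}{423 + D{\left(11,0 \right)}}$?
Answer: $\frac{40902}{51863} \approx 0.78865$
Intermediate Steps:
$\frac{343 + \frac{72 - 245}{157 + 82}}{423 + D{\left(11,0 \right)}} = \frac{343 + \frac{72 - 245}{157 + 82}}{423 + 11} = \frac{343 - \frac{173}{239}}{434} = \left(343 - \frac{173}{239}\right) \frac{1}{434} = \frac{81804}{239} \cdot \frac{1}{434} = \frac{40902}{51863}$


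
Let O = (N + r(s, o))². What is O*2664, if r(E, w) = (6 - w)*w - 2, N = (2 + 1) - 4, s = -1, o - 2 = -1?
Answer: 10656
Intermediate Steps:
o = 1 (o = 2 - 1 = 1)
N = -1 (N = 3 - 4 = -1)
r(E, w) = -2 + w*(6 - w) (r(E, w) = w*(6 - w) - 2 = -2 + w*(6 - w))
O = 4 (O = (-1 + (-2 - 1*1² + 6*1))² = (-1 + (-2 - 1*1 + 6))² = (-1 + (-2 - 1 + 6))² = (-1 + 3)² = 2² = 4)
O*2664 = 4*2664 = 10656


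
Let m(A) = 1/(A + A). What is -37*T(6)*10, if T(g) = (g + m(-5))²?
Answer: -128797/10 ≈ -12880.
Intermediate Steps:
m(A) = 1/(2*A)
T(g) = (-⅒ + g)² (T(g) = (g + (½)/(-5))² = (g + (½)*(-⅕))² = (g - ⅒)² = (-⅒ + g)²)
-37*T(6)*10 = -37*(-1 + 10*6)²/100*10 = -37*(-1 + 60)²/100*10 = -37*59²/100*10 = -37*3481/100*10 = -128797/100*10 = -128797/10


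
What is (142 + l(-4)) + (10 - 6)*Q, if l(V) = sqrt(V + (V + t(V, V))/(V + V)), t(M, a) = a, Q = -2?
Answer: 134 + I*sqrt(3) ≈ 134.0 + 1.732*I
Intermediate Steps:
l(V) = sqrt(1 + V) (l(V) = sqrt(V + (V + V)/(V + V)) = sqrt(V + (2*V)/((2*V))) = sqrt(V + (2*V)*(1/(2*V))) = sqrt(V + 1) = sqrt(1 + V))
(142 + l(-4)) + (10 - 6)*Q = (142 + sqrt(1 - 4)) + (10 - 6)*(-2) = (142 + sqrt(-3)) + 4*(-2) = (142 + I*sqrt(3)) - 8 = 134 + I*sqrt(3)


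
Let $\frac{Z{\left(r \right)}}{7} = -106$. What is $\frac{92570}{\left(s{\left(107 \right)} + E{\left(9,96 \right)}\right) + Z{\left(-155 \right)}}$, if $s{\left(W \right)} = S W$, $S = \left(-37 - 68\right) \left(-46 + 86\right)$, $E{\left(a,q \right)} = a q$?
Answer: $- \frac{46285}{224639} \approx -0.20604$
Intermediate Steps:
$Z{\left(r \right)} = -742$ ($Z{\left(r \right)} = 7 \left(-106\right) = -742$)
$S = -4200$ ($S = \left(-105\right) 40 = -4200$)
$s{\left(W \right)} = - 4200 W$
$\frac{92570}{\left(s{\left(107 \right)} + E{\left(9,96 \right)}\right) + Z{\left(-155 \right)}} = \frac{92570}{\left(\left(-4200\right) 107 + 9 \cdot 96\right) - 742} = \frac{92570}{\left(-449400 + 864\right) - 742} = \frac{92570}{-448536 - 742} = \frac{92570}{-449278} = 92570 \left(- \frac{1}{449278}\right) = - \frac{46285}{224639}$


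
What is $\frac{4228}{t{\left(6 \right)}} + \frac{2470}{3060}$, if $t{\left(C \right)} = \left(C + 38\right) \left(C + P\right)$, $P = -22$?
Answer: $- \frac{139985}{26928} \approx -5.1985$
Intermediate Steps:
$t{\left(C \right)} = \left(-22 + C\right) \left(38 + C\right)$ ($t{\left(C \right)} = \left(C + 38\right) \left(C - 22\right) = \left(38 + C\right) \left(-22 + C\right) = \left(-22 + C\right) \left(38 + C\right)$)
$\frac{4228}{t{\left(6 \right)}} + \frac{2470}{3060} = \frac{4228}{-836 + 6^{2} + 16 \cdot 6} + \frac{2470}{3060} = \frac{4228}{-836 + 36 + 96} + 2470 \cdot \frac{1}{3060} = \frac{4228}{-704} + \frac{247}{306} = 4228 \left(- \frac{1}{704}\right) + \frac{247}{306} = - \frac{1057}{176} + \frac{247}{306} = - \frac{139985}{26928}$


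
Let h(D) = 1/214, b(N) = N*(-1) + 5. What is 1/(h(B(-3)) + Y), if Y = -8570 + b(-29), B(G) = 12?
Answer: -214/1826703 ≈ -0.00011715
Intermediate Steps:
b(N) = 5 - N (b(N) = -N + 5 = 5 - N)
h(D) = 1/214
Y = -8536 (Y = -8570 + (5 - 1*(-29)) = -8570 + (5 + 29) = -8570 + 34 = -8536)
1/(h(B(-3)) + Y) = 1/(1/214 - 8536) = 1/(-1826703/214) = -214/1826703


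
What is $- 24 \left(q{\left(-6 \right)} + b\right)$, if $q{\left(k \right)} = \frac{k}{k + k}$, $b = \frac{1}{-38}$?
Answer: $- \frac{216}{19} \approx -11.368$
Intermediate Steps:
$b = - \frac{1}{38} \approx -0.026316$
$q{\left(k \right)} = \frac{1}{2}$ ($q{\left(k \right)} = \frac{k}{2 k} = \frac{1}{2 k} k = \frac{1}{2}$)
$- 24 \left(q{\left(-6 \right)} + b\right) = - 24 \left(\frac{1}{2} - \frac{1}{38}\right) = \left(-24\right) \frac{9}{19} = - \frac{216}{19}$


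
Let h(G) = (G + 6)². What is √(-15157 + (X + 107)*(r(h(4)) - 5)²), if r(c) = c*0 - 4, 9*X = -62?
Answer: 2*I*√1762 ≈ 83.952*I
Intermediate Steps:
X = -62/9 (X = (⅑)*(-62) = -62/9 ≈ -6.8889)
h(G) = (6 + G)²
r(c) = -4 (r(c) = 0 - 4 = -4)
√(-15157 + (X + 107)*(r(h(4)) - 5)²) = √(-15157 + (-62/9 + 107)*(-4 - 5)²) = √(-15157 + (901/9)*(-9)²) = √(-15157 + (901/9)*81) = √(-15157 + 8109) = √(-7048) = 2*I*√1762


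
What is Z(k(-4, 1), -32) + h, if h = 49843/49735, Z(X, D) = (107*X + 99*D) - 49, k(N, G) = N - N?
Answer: -159947652/49735 ≈ -3216.0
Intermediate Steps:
k(N, G) = 0
Z(X, D) = -49 + 99*D + 107*X (Z(X, D) = (99*D + 107*X) - 49 = -49 + 99*D + 107*X)
h = 49843/49735 (h = 49843*(1/49735) = 49843/49735 ≈ 1.0022)
Z(k(-4, 1), -32) + h = (-49 + 99*(-32) + 107*0) + 49843/49735 = (-49 - 3168 + 0) + 49843/49735 = -3217 + 49843/49735 = -159947652/49735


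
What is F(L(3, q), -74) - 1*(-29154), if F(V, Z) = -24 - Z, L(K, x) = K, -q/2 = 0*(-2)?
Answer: 29204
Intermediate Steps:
q = 0 (q = -0*(-2) = -2*0 = 0)
F(L(3, q), -74) - 1*(-29154) = (-24 - 1*(-74)) - 1*(-29154) = (-24 + 74) + 29154 = 50 + 29154 = 29204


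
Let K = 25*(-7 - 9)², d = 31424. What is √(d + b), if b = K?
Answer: 8*√591 ≈ 194.48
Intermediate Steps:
K = 6400 (K = 25*(-16)² = 25*256 = 6400)
b = 6400
√(d + b) = √(31424 + 6400) = √37824 = 8*√591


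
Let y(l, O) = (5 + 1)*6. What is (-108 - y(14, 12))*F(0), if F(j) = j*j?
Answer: 0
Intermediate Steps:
y(l, O) = 36 (y(l, O) = 6*6 = 36)
F(j) = j²
(-108 - y(14, 12))*F(0) = (-108 - 1*36)*0² = (-108 - 36)*0 = -144*0 = 0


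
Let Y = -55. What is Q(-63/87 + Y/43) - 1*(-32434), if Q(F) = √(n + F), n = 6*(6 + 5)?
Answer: 32434 + 2*√24878897/1247 ≈ 32442.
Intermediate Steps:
n = 66 (n = 6*11 = 66)
Q(F) = √(66 + F)
Q(-63/87 + Y/43) - 1*(-32434) = √(66 + (-63/87 - 55/43)) - 1*(-32434) = √(66 + (-63*1/87 - 55*1/43)) + 32434 = √(66 + (-21/29 - 55/43)) + 32434 = √(66 - 2498/1247) + 32434 = √(79804/1247) + 32434 = 2*√24878897/1247 + 32434 = 32434 + 2*√24878897/1247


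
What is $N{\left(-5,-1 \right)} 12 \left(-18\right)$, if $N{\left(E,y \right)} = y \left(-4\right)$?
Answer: $-864$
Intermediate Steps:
$N{\left(E,y \right)} = - 4 y$
$N{\left(-5,-1 \right)} 12 \left(-18\right) = \left(-4\right) \left(-1\right) 12 \left(-18\right) = 4 \cdot 12 \left(-18\right) = 48 \left(-18\right) = -864$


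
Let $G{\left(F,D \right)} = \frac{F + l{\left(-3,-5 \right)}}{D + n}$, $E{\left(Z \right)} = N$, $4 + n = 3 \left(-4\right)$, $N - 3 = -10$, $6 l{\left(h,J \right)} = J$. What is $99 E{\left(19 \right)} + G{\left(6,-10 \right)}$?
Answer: $- \frac{108139}{156} \approx -693.2$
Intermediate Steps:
$l{\left(h,J \right)} = \frac{J}{6}$
$N = -7$ ($N = 3 - 10 = -7$)
$n = -16$ ($n = -4 + 3 \left(-4\right) = -4 - 12 = -16$)
$E{\left(Z \right)} = -7$
$G{\left(F,D \right)} = \frac{- \frac{5}{6} + F}{-16 + D}$ ($G{\left(F,D \right)} = \frac{F + \frac{1}{6} \left(-5\right)}{D - 16} = \frac{F - \frac{5}{6}}{-16 + D} = \frac{- \frac{5}{6} + F}{-16 + D}$)
$99 E{\left(19 \right)} + G{\left(6,-10 \right)} = 99 \left(-7\right) + \frac{- \frac{5}{6} + 6}{-16 - 10} = -693 + \frac{1}{-26} \cdot \frac{31}{6} = -693 - \frac{31}{156} = - \frac{108139}{156}$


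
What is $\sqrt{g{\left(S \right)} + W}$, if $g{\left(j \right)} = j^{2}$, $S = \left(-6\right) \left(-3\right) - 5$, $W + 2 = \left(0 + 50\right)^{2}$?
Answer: $\sqrt{2667} \approx 51.643$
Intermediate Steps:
$W = 2498$ ($W = -2 + \left(0 + 50\right)^{2} = -2 + 50^{2} = -2 + 2500 = 2498$)
$S = 13$ ($S = 18 - 5 = 13$)
$\sqrt{g{\left(S \right)} + W} = \sqrt{13^{2} + 2498} = \sqrt{169 + 2498} = \sqrt{2667}$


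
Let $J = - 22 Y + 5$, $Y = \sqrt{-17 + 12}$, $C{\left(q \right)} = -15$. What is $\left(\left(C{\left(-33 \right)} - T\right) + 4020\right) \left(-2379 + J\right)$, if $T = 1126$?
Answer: $-6834746 - 63338 i \sqrt{5} \approx -6.8347 \cdot 10^{6} - 1.4163 \cdot 10^{5} i$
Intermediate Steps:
$Y = i \sqrt{5}$ ($Y = \sqrt{-5} = i \sqrt{5} \approx 2.2361 i$)
$J = 5 - 22 i \sqrt{5}$ ($J = - 22 i \sqrt{5} + 5 = 5 - 22 i \sqrt{5} \approx 5.0 - 49.193 i$)
$\left(\left(C{\left(-33 \right)} - T\right) + 4020\right) \left(-2379 + J\right) = \left(\left(-15 - 1126\right) + 4020\right) \left(-2379 + \left(5 - 22 i \sqrt{5}\right)\right) = \left(\left(-15 - 1126\right) + 4020\right) \left(-2374 - 22 i \sqrt{5}\right) = \left(-1141 + 4020\right) \left(-2374 - 22 i \sqrt{5}\right) = 2879 \left(-2374 - 22 i \sqrt{5}\right) = -6834746 - 63338 i \sqrt{5}$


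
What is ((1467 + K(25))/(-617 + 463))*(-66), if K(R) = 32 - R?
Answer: 4422/7 ≈ 631.71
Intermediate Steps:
((1467 + K(25))/(-617 + 463))*(-66) = ((1467 + (32 - 1*25))/(-617 + 463))*(-66) = ((1467 + (32 - 25))/(-154))*(-66) = ((1467 + 7)*(-1/154))*(-66) = (1474*(-1/154))*(-66) = -67/7*(-66) = 4422/7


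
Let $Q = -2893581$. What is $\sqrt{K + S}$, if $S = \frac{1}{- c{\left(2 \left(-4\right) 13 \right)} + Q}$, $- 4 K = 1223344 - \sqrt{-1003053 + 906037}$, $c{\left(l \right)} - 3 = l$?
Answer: $\frac{\sqrt{-640132066759396970 + 1046528313800 i \sqrt{24254}}}{1446740} \approx 0.070402 + 553.02 i$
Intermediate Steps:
$c{\left(l \right)} = 3 + l$
$K = -305836 + \frac{i \sqrt{24254}}{2}$ ($K = - \frac{1223344 - \sqrt{-1003053 + 906037}}{4} = - \frac{1223344 - \sqrt{-97016}}{4} = - \frac{1223344 - 2 i \sqrt{24254}}{4} = -305836 + \frac{i \sqrt{24254}}{2} \approx -3.0584 \cdot 10^{5} + 77.869 i$)
$S = - \frac{1}{2893480}$ ($S = \frac{1}{- (3 + 2 \left(-4\right) 13) - 2893581} = \frac{1}{- (3 - 104) - 2893581} = \frac{1}{\left(-1\right) \left(-101\right) - 2893581} = \frac{1}{101 - 2893581} = \frac{1}{-2893480} = - \frac{1}{2893480} \approx -3.456 \cdot 10^{-7}$)
$\sqrt{K + S} = \sqrt{\left(-305836 + \frac{i \sqrt{24254}}{2}\right) - \frac{1}{2893480}} = \sqrt{- \frac{884930349281}{2893480} + \frac{i \sqrt{24254}}{2}}$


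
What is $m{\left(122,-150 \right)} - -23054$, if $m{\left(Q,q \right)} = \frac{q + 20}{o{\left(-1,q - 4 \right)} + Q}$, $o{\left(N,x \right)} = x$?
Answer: $\frac{368929}{16} \approx 23058.0$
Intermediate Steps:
$m{\left(Q,q \right)} = \frac{20 + q}{-4 + Q + q}$ ($m{\left(Q,q \right)} = \frac{q + 20}{\left(q - 4\right) + Q} = \frac{20 + q}{\left(q - 4\right) + Q} = \frac{20 + q}{\left(-4 + q\right) + Q} = \frac{20 + q}{-4 + Q + q}$)
$m{\left(122,-150 \right)} - -23054 = \frac{20 - 150}{-4 + 122 - 150} - -23054 = \frac{1}{-32} \left(-130\right) + 23054 = \left(- \frac{1}{32}\right) \left(-130\right) + 23054 = \frac{65}{16} + 23054 = \frac{368929}{16}$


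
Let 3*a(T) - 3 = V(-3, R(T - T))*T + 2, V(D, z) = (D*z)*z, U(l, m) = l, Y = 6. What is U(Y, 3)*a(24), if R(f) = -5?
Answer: -3590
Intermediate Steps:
V(D, z) = D*z²
a(T) = 5/3 - 25*T (a(T) = 1 + ((-3*(-5)²)*T + 2)/3 = 1 + ((-3*25)*T + 2)/3 = 1 + (-75*T + 2)/3 = 1 + (2 - 75*T)/3 = 1 + (⅔ - 25*T) = 5/3 - 25*T)
U(Y, 3)*a(24) = 6*(5/3 - 25*24) = 6*(5/3 - 600) = 6*(-1795/3) = -3590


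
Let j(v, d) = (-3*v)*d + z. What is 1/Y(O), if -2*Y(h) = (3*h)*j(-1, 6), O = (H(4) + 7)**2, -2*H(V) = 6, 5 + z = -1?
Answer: -1/288 ≈ -0.0034722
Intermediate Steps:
z = -6 (z = -5 - 1 = -6)
H(V) = -3 (H(V) = -1/2*6 = -3)
j(v, d) = -6 - 3*d*v (j(v, d) = (-3*v)*d - 6 = -3*d*v - 6 = -6 - 3*d*v)
O = 16 (O = (-3 + 7)**2 = 4**2 = 16)
Y(h) = -18*h (Y(h) = -3*h*(-6 - 3*6*(-1))/2 = -3*h*(-6 + 18)/2 = -3*h*12/2 = -18*h)
1/Y(O) = 1/(-18*16) = 1/(-288) = -1/288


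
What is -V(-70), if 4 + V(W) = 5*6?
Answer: -26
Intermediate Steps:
V(W) = 26 (V(W) = -4 + 5*6 = -4 + 30 = 26)
-V(-70) = -1*26 = -26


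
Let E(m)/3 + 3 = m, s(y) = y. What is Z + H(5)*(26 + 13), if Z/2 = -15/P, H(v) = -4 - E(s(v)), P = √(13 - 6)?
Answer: -390 - 30*√7/7 ≈ -401.34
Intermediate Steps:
P = √7 ≈ 2.6458
E(m) = -9 + 3*m
H(v) = 5 - 3*v (H(v) = -4 - (-9 + 3*v) = -4 + (9 - 3*v) = 5 - 3*v)
Z = -30*√7/7 (Z = 2*(-15*√7/7) = -30*√7/7 ≈ -11.339)
Z + H(5)*(26 + 13) = -30*√7/7 + (5 - 3*5)*(26 + 13) = -30*√7/7 + (5 - 15)*39 = -30*√7/7 - 10*39 = -30*√7/7 - 390 = -390 - 30*√7/7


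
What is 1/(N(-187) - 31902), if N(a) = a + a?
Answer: -1/32276 ≈ -3.0983e-5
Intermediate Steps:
N(a) = 2*a
1/(N(-187) - 31902) = 1/(2*(-187) - 31902) = 1/(-374 - 31902) = 1/(-32276) = -1/32276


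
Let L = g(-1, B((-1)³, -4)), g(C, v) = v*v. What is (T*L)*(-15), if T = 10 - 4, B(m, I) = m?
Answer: -90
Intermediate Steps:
g(C, v) = v²
L = 1 (L = ((-1)³)² = (-1)² = 1)
T = 6
(T*L)*(-15) = (6*1)*(-15) = 6*(-15) = -90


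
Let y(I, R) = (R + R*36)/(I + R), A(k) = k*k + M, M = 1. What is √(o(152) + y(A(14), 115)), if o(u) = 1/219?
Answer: √196581554/3796 ≈ 3.6936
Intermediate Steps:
A(k) = 1 + k² (A(k) = k*k + 1 = k² + 1 = 1 + k²)
y(I, R) = 37*R/(I + R) (y(I, R) = (R + 36*R)/(I + R) = (37*R)/(I + R) = 37*R/(I + R))
o(u) = 1/219
√(o(152) + y(A(14), 115)) = √(1/219 + 37*115/((1 + 14²) + 115)) = √(1/219 + 37*115/((1 + 196) + 115)) = √(1/219 + 37*115/(197 + 115)) = √(1/219 + 37*115/312) = √(1/219 + 37*115*(1/312)) = √(1/219 + 4255/312) = √(103573/7592) = √196581554/3796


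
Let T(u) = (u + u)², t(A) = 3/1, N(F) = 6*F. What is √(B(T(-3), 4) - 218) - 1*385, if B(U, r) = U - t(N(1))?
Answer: -385 + I*√185 ≈ -385.0 + 13.601*I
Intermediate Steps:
t(A) = 3 (t(A) = 3*1 = 3)
T(u) = 4*u² (T(u) = (2*u)² = 4*u²)
B(U, r) = -3 + U (B(U, r) = U - 1*3 = U - 3 = -3 + U)
√(B(T(-3), 4) - 218) - 1*385 = √((-3 + 4*(-3)²) - 218) - 1*385 = √((-3 + 4*9) - 218) - 385 = √((-3 + 36) - 218) - 385 = √(33 - 218) - 385 = √(-185) - 385 = I*√185 - 385 = -385 + I*√185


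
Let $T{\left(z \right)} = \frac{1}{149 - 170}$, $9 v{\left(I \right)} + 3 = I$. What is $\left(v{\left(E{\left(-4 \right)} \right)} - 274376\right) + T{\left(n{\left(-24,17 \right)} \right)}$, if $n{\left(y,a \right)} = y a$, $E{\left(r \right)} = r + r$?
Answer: $- \frac{17285768}{63} \approx -2.7438 \cdot 10^{5}$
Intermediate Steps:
$E{\left(r \right)} = 2 r$
$n{\left(y,a \right)} = a y$
$v{\left(I \right)} = - \frac{1}{3} + \frac{I}{9}$
$T{\left(z \right)} = - \frac{1}{21}$ ($T{\left(z \right)} = \frac{1}{-21} = - \frac{1}{21}$)
$\left(v{\left(E{\left(-4 \right)} \right)} - 274376\right) + T{\left(n{\left(-24,17 \right)} \right)} = \left(\left(- \frac{1}{3} + \frac{2 \left(-4\right)}{9}\right) - 274376\right) - \frac{1}{21} = \left(\left(- \frac{1}{3} + \frac{1}{9} \left(-8\right)\right) - 274376\right) - \frac{1}{21} = \left(\left(- \frac{1}{3} - \frac{8}{9}\right) - 274376\right) - \frac{1}{21} = \left(- \frac{11}{9} - 274376\right) - \frac{1}{21} = - \frac{2469395}{9} - \frac{1}{21} = - \frac{17285768}{63}$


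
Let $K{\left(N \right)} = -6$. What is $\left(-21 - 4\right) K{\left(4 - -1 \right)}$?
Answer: $150$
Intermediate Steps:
$\left(-21 - 4\right) K{\left(4 - -1 \right)} = \left(-21 - 4\right) \left(-6\right) = \left(-25\right) \left(-6\right) = 150$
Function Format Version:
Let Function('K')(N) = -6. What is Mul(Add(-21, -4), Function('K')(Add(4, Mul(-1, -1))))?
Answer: 150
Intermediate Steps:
Mul(Add(-21, -4), Function('K')(Add(4, Mul(-1, -1)))) = Mul(Add(-21, -4), -6) = Mul(-25, -6) = 150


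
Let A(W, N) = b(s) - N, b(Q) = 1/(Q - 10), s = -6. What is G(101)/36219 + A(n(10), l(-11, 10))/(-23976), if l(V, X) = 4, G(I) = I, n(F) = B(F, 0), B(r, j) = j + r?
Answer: 13699817/4631395968 ≈ 0.0029580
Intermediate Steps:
n(F) = F (n(F) = 0 + F = F)
b(Q) = 1/(-10 + Q)
A(W, N) = -1/16 - N (A(W, N) = 1/(-10 - 6) - N = 1/(-16) - N = -1/16 - N)
G(101)/36219 + A(n(10), l(-11, 10))/(-23976) = 101/36219 + (-1/16 - 1*4)/(-23976) = 101*(1/36219) + (-1/16 - 4)*(-1/23976) = 101/36219 - 65/16*(-1/23976) = 101/36219 + 65/383616 = 13699817/4631395968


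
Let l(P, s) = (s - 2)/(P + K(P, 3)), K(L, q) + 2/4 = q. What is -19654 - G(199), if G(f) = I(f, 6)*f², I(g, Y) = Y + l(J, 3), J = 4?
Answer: -3423582/13 ≈ -2.6335e+5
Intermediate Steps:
K(L, q) = -½ + q
l(P, s) = (-2 + s)/(5/2 + P) (l(P, s) = (s - 2)/(P + (-½ + 3)) = (-2 + s)/(P + 5/2) = (-2 + s)/(5/2 + P))
I(g, Y) = 2/13 + Y (I(g, Y) = Y + 2*(-2 + 3)/(5 + 2*4) = Y + 2*1/(5 + 8) = Y + 2*1/13 = Y + 2*(1/13)*1 = Y + 2/13 = 2/13 + Y)
G(f) = 80*f²/13 (G(f) = (2/13 + 6)*f² = 80*f²/13)
-19654 - G(199) = -19654 - 80*199²/13 = -19654 - 80*39601/13 = -19654 - 1*3168080/13 = -19654 - 3168080/13 = -3423582/13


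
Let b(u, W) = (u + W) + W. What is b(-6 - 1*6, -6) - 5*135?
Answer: -699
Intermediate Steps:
b(u, W) = u + 2*W (b(u, W) = (W + u) + W = u + 2*W)
b(-6 - 1*6, -6) - 5*135 = ((-6 - 1*6) + 2*(-6)) - 5*135 = ((-6 - 6) - 12) - 675 = (-12 - 12) - 675 = -24 - 675 = -699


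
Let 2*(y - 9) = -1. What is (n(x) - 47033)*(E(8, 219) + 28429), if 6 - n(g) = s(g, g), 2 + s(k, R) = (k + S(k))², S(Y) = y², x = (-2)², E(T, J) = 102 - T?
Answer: -24114057275/16 ≈ -1.5071e+9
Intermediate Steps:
y = 17/2 (y = 9 + (½)*(-1) = 9 - ½ = 17/2 ≈ 8.5000)
x = 4
S(Y) = 289/4 (S(Y) = (17/2)² = 289/4)
s(k, R) = -2 + (289/4 + k)² (s(k, R) = -2 + (k + 289/4)² = -2 + (289/4 + k)²)
n(g) = 8 - (289 + 4*g)²/16 (n(g) = 6 - (-2 + (289 + 4*g)²/16) = 6 + (2 - (289 + 4*g)²/16) = 8 - (289 + 4*g)²/16)
(n(x) - 47033)*(E(8, 219) + 28429) = ((8 - (289 + 4*4)²/16) - 47033)*((102 - 1*8) + 28429) = ((8 - (289 + 16)²/16) - 47033)*((102 - 8) + 28429) = ((8 - 1/16*305²) - 47033)*(94 + 28429) = ((8 - 1/16*93025) - 47033)*28523 = ((8 - 93025/16) - 47033)*28523 = (-92897/16 - 47033)*28523 = -845425/16*28523 = -24114057275/16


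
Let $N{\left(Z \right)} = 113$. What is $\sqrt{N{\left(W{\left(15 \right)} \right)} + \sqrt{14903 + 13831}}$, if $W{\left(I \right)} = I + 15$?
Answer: $\sqrt{113 + \sqrt{28734}} \approx 16.808$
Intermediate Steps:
$W{\left(I \right)} = 15 + I$
$\sqrt{N{\left(W{\left(15 \right)} \right)} + \sqrt{14903 + 13831}} = \sqrt{113 + \sqrt{14903 + 13831}} = \sqrt{113 + \sqrt{28734}}$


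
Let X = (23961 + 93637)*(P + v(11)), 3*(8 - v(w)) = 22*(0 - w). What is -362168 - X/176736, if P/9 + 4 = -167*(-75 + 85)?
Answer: -23342557201/66276 ≈ -3.5220e+5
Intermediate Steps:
P = -15066 (P = -36 + 9*(-167*(-75 + 85)) = -36 + 9*(-167*10) = -36 + 9*(-1670) = -36 - 15030 = -15066)
v(w) = 8 + 22*w/3 (v(w) = 8 - 22*(0 - w)/3 = 8 - 22*(-w)/3 = 8 - (-22)*w/3 = 8 + 22*w/3)
X = -5283913336/3 (X = (23961 + 93637)*(-15066 + (8 + (22/3)*11)) = 117598*(-15066 + (8 + 242/3)) = 117598*(-15066 + 266/3) = 117598*(-44932/3) = -5283913336/3 ≈ -1.7613e+9)
-362168 - X/176736 = -362168 - (-5283913336)/(3*176736) = -362168 - 1*(-660489167/66276) = -362168 + 660489167/66276 = -23342557201/66276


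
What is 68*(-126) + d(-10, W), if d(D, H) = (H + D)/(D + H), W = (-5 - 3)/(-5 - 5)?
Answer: -8567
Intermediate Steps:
W = 4/5 (W = -8/(-10) = -8*(-1/10) = 4/5 ≈ 0.80000)
d(D, H) = 1 (d(D, H) = (D + H)/(D + H) = 1)
68*(-126) + d(-10, W) = 68*(-126) + 1 = -8568 + 1 = -8567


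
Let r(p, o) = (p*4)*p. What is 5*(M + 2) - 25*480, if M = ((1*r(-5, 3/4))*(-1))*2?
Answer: -12990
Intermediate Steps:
r(p, o) = 4*p**2 (r(p, o) = (4*p)*p = 4*p**2)
M = -200 (M = ((1*(4*(-5)**2))*(-1))*2 = ((1*(4*25))*(-1))*2 = ((1*100)*(-1))*2 = (100*(-1))*2 = -100*2 = -200)
5*(M + 2) - 25*480 = 5*(-200 + 2) - 25*480 = 5*(-198) - 12000 = -990 - 12000 = -12990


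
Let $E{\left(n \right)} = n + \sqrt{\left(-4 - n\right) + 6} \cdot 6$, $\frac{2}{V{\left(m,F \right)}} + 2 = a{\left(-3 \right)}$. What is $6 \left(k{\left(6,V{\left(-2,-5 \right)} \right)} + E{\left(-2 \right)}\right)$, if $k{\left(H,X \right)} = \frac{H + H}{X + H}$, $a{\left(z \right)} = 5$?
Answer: $\frac{354}{5} \approx 70.8$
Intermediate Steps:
$V{\left(m,F \right)} = \frac{2}{3}$ ($V{\left(m,F \right)} = \frac{2}{-2 + 5} = \frac{2}{3}$)
$k{\left(H,X \right)} = \frac{2 H}{H + X}$
$E{\left(n \right)} = n + 6 \sqrt{2 - n}$ ($E{\left(n \right)} = n + \sqrt{2 - n} 6 = n + 6 \sqrt{2 - n}$)
$6 \left(k{\left(6,V{\left(-2,-5 \right)} \right)} + E{\left(-2 \right)}\right) = 6 \left(2 \cdot 6 \frac{1}{6 + \frac{2}{3}} - \left(2 - 6 \sqrt{2 - -2}\right)\right) = 6 \left(2 \cdot 6 \frac{1}{\frac{20}{3}} - \left(2 - 6 \sqrt{2 + 2}\right)\right) = 6 \left(2 \cdot 6 \cdot \frac{3}{20} - \left(2 - 6 \sqrt{4}\right)\right) = 6 \left(\frac{9}{5} + \left(-2 + 6 \cdot 2\right)\right) = 6 \left(\frac{9}{5} + \left(-2 + 12\right)\right) = 6 \left(\frac{9}{5} + 10\right) = 6 \cdot \frac{59}{5} = \frac{354}{5}$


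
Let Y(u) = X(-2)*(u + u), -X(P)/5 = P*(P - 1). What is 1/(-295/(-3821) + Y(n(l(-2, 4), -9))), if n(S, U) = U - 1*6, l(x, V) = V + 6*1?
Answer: 3821/3439195 ≈ 0.0011110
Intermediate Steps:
X(P) = -5*P*(-1 + P) (X(P) = -5*P*(P - 1) = -5*P*(-1 + P))
l(x, V) = 6 + V (l(x, V) = V + 6 = 6 + V)
n(S, U) = -6 + U (n(S, U) = U - 6 = -6 + U)
Y(u) = -60*u (Y(u) = (5*(-2)*(1 - 1*(-2)))*(u + u) = (5*(-2)*(1 + 2))*(2*u) = (5*(-2)*3)*(2*u) = -60*u)
1/(-295/(-3821) + Y(n(l(-2, 4), -9))) = 1/(-295/(-3821) - 60*(-6 - 9)) = 1/(-295*(-1/3821) - 60*(-15)) = 1/(295/3821 + 900) = 1/(3439195/3821) = 3821/3439195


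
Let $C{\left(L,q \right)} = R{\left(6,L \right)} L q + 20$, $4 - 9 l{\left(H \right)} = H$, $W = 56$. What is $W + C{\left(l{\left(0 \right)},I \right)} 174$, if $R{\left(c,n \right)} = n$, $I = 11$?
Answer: $\frac{105680}{27} \approx 3914.1$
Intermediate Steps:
$l{\left(H \right)} = \frac{4}{9} - \frac{H}{9}$
$C{\left(L,q \right)} = 20 + q L^{2}$ ($C{\left(L,q \right)} = L L q + 20 = L^{2} q + 20 = q L^{2} + 20 = 20 + q L^{2}$)
$W + C{\left(l{\left(0 \right)},I \right)} 174 = 56 + \left(20 + 11 \left(\frac{4}{9} - 0\right)^{2}\right) 174 = 56 + \left(20 + 11 \left(\frac{4}{9} + 0\right)^{2}\right) 174 = 56 + \left(20 + 11 \left(\frac{4}{9}\right)^{2}\right) 174 = 56 + \left(20 + 11 \cdot \frac{16}{81}\right) 174 = 56 + \left(20 + \frac{176}{81}\right) 174 = 56 + \frac{1796}{81} \cdot 174 = 56 + \frac{104168}{27} = \frac{105680}{27}$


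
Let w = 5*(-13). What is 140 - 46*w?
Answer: 3130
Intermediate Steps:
w = -65
140 - 46*w = 140 - 46*(-65) = 140 + 2990 = 3130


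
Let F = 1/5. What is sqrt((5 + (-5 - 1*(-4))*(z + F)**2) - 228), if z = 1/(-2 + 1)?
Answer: I*sqrt(5591)/5 ≈ 14.955*I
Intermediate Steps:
F = 1/5 ≈ 0.20000
z = -1 (z = 1/(-1) = -1)
sqrt((5 + (-5 - 1*(-4))*(z + F)**2) - 228) = sqrt((5 + (-5 - 1*(-4))*(-1 + 1/5)**2) - 228) = sqrt((5 + (-5 + 4)*(-4/5)**2) - 228) = sqrt((5 - 1*16/25) - 228) = sqrt((5 - 16/25) - 228) = sqrt(109/25 - 228) = sqrt(-5591/25) = I*sqrt(5591)/5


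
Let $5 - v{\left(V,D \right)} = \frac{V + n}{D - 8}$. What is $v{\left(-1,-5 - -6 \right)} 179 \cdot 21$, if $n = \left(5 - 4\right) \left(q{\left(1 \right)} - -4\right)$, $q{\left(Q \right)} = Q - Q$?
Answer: $20406$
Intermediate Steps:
$q{\left(Q \right)} = 0$
$n = 4$ ($n = \left(5 - 4\right) \left(0 - -4\right) = 1 \left(0 + 4\right) = 1 \cdot 4 = 4$)
$v{\left(V,D \right)} = 5 - \frac{4 + V}{-8 + D}$ ($v{\left(V,D \right)} = 5 - \frac{V + 4}{D - 8} = 5 - \frac{4 + V}{-8 + D}$)
$v{\left(-1,-5 - -6 \right)} 179 \cdot 21 = \frac{-44 - -1 + 5 \left(-5 - -6\right)}{-8 - -1} \cdot 179 \cdot 21 = \frac{-44 + 1 + 5 \left(-5 + 6\right)}{-8 + \left(-5 + 6\right)} 179 \cdot 21 = \frac{-44 + 1 + 5 \cdot 1}{-8 + 1} \cdot 179 \cdot 21 = \frac{-44 + 1 + 5}{-7} \cdot 179 \cdot 21 = \left(- \frac{1}{7}\right) \left(-38\right) 179 \cdot 21 = \frac{38}{7} \cdot 179 \cdot 21 = \frac{6802}{7} \cdot 21 = 20406$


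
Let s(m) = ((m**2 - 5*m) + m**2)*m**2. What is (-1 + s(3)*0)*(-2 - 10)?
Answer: 12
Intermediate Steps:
s(m) = m**2*(-5*m + 2*m**2) (s(m) = (-5*m + 2*m**2)*m**2 = m**2*(-5*m + 2*m**2))
(-1 + s(3)*0)*(-2 - 10) = (-1 + (3**3*(-5 + 2*3))*0)*(-2 - 10) = (-1 + (27*(-5 + 6))*0)*(-12) = (-1 + (27*1)*0)*(-12) = (-1 + 27*0)*(-12) = (-1 + 0)*(-12) = -1*(-12) = 12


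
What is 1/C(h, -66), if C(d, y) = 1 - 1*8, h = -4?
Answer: -⅐ ≈ -0.14286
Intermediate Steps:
C(d, y) = -7 (C(d, y) = 1 - 8 = -7)
1/C(h, -66) = 1/(-7) = -⅐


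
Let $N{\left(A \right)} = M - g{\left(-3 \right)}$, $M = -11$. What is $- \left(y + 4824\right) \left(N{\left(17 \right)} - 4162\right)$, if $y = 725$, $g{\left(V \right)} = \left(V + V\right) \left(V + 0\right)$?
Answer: $23255859$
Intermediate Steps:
$g{\left(V \right)} = 2 V^{2}$ ($g{\left(V \right)} = 2 V V = 2 V^{2}$)
$N{\left(A \right)} = -29$ ($N{\left(A \right)} = -11 - 2 \left(-3\right)^{2} = -11 - 2 \cdot 9 = -11 - 18 = -29$)
$- \left(y + 4824\right) \left(N{\left(17 \right)} - 4162\right) = - \left(725 + 4824\right) \left(-29 - 4162\right) = - 5549 \left(-4191\right) = \left(-1\right) \left(-23255859\right) = 23255859$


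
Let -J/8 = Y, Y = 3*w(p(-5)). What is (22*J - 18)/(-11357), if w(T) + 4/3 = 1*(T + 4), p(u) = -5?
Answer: -1214/11357 ≈ -0.10689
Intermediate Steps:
w(T) = 8/3 + T (w(T) = -4/3 + 1*(T + 4) = -4/3 + 1*(4 + T) = -4/3 + (4 + T) = 8/3 + T)
Y = -7 (Y = 3*(8/3 - 5) = 3*(-7/3) = -7)
J = 56 (J = -8*(-7) = 56)
(22*J - 18)/(-11357) = (22*56 - 18)/(-11357) = (1232 - 18)*(-1/11357) = 1214*(-1/11357) = -1214/11357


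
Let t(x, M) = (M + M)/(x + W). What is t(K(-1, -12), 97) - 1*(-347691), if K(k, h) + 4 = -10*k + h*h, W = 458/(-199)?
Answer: 5109686239/14696 ≈ 3.4769e+5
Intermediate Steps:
W = -458/199 (W = 458*(-1/199) = -458/199 ≈ -2.3015)
K(k, h) = -4 + h² - 10*k (K(k, h) = -4 + (-10*k + h*h) = -4 + (-10*k + h²) = -4 + (h² - 10*k) = -4 + h² - 10*k)
t(x, M) = 2*M/(-458/199 + x) (t(x, M) = (M + M)/(x - 458/199) = (2*M)/(-458/199 + x) = 2*M/(-458/199 + x))
t(K(-1, -12), 97) - 1*(-347691) = 398*97/(-458 + 199*(-4 + (-12)² - 10*(-1))) - 1*(-347691) = 398*97/(-458 + 199*(-4 + 144 + 10)) + 347691 = 398*97/(-458 + 199*150) + 347691 = 398*97/(-458 + 29850) + 347691 = 398*97/29392 + 347691 = 398*97*(1/29392) + 347691 = 19303/14696 + 347691 = 5109686239/14696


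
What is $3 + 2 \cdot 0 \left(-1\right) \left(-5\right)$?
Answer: $3$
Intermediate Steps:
$3 + 2 \cdot 0 \left(-1\right) \left(-5\right) = 3 + 0 \left(-1\right) \left(-5\right) = 3 + 0 \left(-5\right) = 3 + 0 = 3$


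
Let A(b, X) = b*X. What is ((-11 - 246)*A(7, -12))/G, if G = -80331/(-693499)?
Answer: 4990418804/26777 ≈ 1.8637e+5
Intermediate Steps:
A(b, X) = X*b
G = 80331/693499 (G = -80331*(-1/693499) = 80331/693499 ≈ 0.11583)
((-11 - 246)*A(7, -12))/G = ((-11 - 246)*(-12*7))/(80331/693499) = -257*(-84)*(693499/80331) = 21588*(693499/80331) = 4990418804/26777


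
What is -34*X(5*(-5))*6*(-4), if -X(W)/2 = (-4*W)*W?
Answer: 4080000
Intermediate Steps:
X(W) = 8*W**2 (X(W) = -2*(-4*W)*W = -(-8)*W**2 = 8*W**2)
-34*X(5*(-5))*6*(-4) = -34*(8*(5*(-5))**2)*6*(-4) = -34*(8*(-25)**2)*6*(-4) = -34*(8*625)*6*(-4) = -34*5000*6*(-4) = -1020000*(-4) = -34*(-120000) = 4080000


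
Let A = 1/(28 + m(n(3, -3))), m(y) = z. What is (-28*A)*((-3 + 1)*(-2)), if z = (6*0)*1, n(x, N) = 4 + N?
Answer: -4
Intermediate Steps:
z = 0 (z = 0*1 = 0)
m(y) = 0
A = 1/28 (A = 1/(28 + 0) = 1/28 ≈ 0.035714)
(-28*A)*((-3 + 1)*(-2)) = (-28*1/28)*((-3 + 1)*(-2)) = -(-2)*(-2) = -1*4 = -4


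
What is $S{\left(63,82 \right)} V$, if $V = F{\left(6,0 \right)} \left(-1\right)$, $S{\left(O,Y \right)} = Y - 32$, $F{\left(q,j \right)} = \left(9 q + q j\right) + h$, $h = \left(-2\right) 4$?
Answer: $-2300$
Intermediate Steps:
$h = -8$
$F{\left(q,j \right)} = -8 + 9 q + j q$ ($F{\left(q,j \right)} = \left(9 q + q j\right) - 8 = \left(9 q + j q\right) - 8 = -8 + 9 q + j q$)
$S{\left(O,Y \right)} = -32 + Y$
$V = -46$ ($V = \left(-8 + 9 \cdot 6 + 0 \cdot 6\right) \left(-1\right) = \left(-8 + 54 + 0\right) \left(-1\right) = 46 \left(-1\right) = -46$)
$S{\left(63,82 \right)} V = \left(-32 + 82\right) \left(-46\right) = 50 \left(-46\right) = -2300$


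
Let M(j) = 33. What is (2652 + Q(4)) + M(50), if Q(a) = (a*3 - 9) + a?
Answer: 2692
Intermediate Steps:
Q(a) = -9 + 4*a (Q(a) = (3*a - 9) + a = (-9 + 3*a) + a = -9 + 4*a)
(2652 + Q(4)) + M(50) = (2652 + (-9 + 4*4)) + 33 = (2652 + (-9 + 16)) + 33 = (2652 + 7) + 33 = 2659 + 33 = 2692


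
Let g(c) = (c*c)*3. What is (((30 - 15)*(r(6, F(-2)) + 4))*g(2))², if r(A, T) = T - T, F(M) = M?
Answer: 518400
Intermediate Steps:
r(A, T) = 0
g(c) = 3*c² (g(c) = c²*3 = 3*c²)
(((30 - 15)*(r(6, F(-2)) + 4))*g(2))² = (((30 - 15)*(0 + 4))*(3*2²))² = ((15*4)*(3*4))² = (60*12)² = 720² = 518400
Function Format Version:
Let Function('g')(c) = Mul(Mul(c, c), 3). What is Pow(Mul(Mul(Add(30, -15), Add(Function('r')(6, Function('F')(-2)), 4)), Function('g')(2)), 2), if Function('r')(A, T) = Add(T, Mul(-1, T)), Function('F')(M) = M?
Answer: 518400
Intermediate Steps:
Function('r')(A, T) = 0
Function('g')(c) = Mul(3, Pow(c, 2)) (Function('g')(c) = Mul(Pow(c, 2), 3) = Mul(3, Pow(c, 2)))
Pow(Mul(Mul(Add(30, -15), Add(Function('r')(6, Function('F')(-2)), 4)), Function('g')(2)), 2) = Pow(Mul(Mul(Add(30, -15), Add(0, 4)), Mul(3, Pow(2, 2))), 2) = Pow(Mul(Mul(15, 4), Mul(3, 4)), 2) = Pow(Mul(60, 12), 2) = Pow(720, 2) = 518400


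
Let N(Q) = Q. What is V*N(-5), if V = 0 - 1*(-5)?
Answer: -25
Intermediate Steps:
V = 5 (V = 0 + 5 = 5)
V*N(-5) = 5*(-5) = -25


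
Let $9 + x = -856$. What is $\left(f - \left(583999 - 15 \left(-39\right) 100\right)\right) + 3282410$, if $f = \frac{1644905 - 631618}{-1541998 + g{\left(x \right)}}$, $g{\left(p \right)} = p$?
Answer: $\frac{4073019991906}{1542863} \approx 2.6399 \cdot 10^{6}$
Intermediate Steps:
$x = -865$ ($x = -9 - 856 = -865$)
$f = - \frac{1013287}{1542863}$ ($f = \frac{1644905 - 631618}{-1541998 - 865} = \frac{1013287}{-1542863} = 1013287 \left(- \frac{1}{1542863}\right) = - \frac{1013287}{1542863} \approx -0.65676$)
$\left(f - \left(583999 - 15 \left(-39\right) 100\right)\right) + 3282410 = \left(- \frac{1013287}{1542863} - \left(583999 - 15 \left(-39\right) 100\right)\right) + 3282410 = \left(- \frac{1013287}{1542863} - 642499\right) + 3282410 = - \frac{991288947924}{1542863} + 3282410 = \frac{4073019991906}{1542863}$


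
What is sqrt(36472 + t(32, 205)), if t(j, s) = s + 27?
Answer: 4*sqrt(2294) ≈ 191.58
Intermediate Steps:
t(j, s) = 27 + s
sqrt(36472 + t(32, 205)) = sqrt(36472 + (27 + 205)) = sqrt(36472 + 232) = sqrt(36704) = 4*sqrt(2294)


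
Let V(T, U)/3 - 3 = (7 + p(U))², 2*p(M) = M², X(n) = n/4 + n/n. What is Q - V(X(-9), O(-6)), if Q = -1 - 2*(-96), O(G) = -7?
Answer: -11179/4 ≈ -2794.8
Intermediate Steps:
Q = 191 (Q = -1 + 192 = 191)
X(n) = 1 + n/4 (X(n) = n*(¼) + 1 = n/4 + 1 = 1 + n/4)
p(M) = M²/2
V(T, U) = 9 + 3*(7 + U²/2)²
Q - V(X(-9), O(-6)) = 191 - (9 + 3*(14 + (-7)²)²/4) = 191 - (9 + 3*(14 + 49)²/4) = 191 - (9 + (¾)*63²) = 191 - (9 + (¾)*3969) = 191 - (9 + 11907/4) = 191 - 1*11943/4 = 191 - 11943/4 = -11179/4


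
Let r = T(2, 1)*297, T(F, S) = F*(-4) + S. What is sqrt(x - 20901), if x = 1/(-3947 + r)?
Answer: I*sqrt(758971247102)/6026 ≈ 144.57*I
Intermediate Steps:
T(F, S) = S - 4*F (T(F, S) = -4*F + S = S - 4*F)
r = -2079 (r = (1 - 4*2)*297 = (1 - 8)*297 = -7*297 = -2079)
x = -1/6026 (x = 1/(-3947 - 2079) = 1/(-6026) = -1/6026 ≈ -0.00016595)
sqrt(x - 20901) = sqrt(-1/6026 - 20901) = sqrt(-125949427/6026) = I*sqrt(758971247102)/6026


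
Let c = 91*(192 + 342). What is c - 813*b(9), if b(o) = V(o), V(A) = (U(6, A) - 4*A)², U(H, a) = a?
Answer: -544083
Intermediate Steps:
V(A) = 9*A² (V(A) = (A - 4*A)² = (-3*A)² = 9*A²)
b(o) = 9*o²
c = 48594 (c = 91*534 = 48594)
c - 813*b(9) = 48594 - 7317*9² = 48594 - 7317*81 = 48594 - 813*729 = 48594 - 592677 = -544083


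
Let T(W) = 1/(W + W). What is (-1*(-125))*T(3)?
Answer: 125/6 ≈ 20.833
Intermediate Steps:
T(W) = 1/(2*W)
(-1*(-125))*T(3) = (-1*(-125))*((1/2)/3) = 125*((1/2)*(1/3)) = 125*(1/6) = 125/6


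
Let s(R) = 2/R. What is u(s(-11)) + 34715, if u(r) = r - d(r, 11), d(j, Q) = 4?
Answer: 381819/11 ≈ 34711.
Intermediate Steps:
u(r) = -4 + r (u(r) = r - 1*4 = r - 4 = -4 + r)
u(s(-11)) + 34715 = (-4 + 2/(-11)) + 34715 = (-4 + 2*(-1/11)) + 34715 = (-4 - 2/11) + 34715 = -46/11 + 34715 = 381819/11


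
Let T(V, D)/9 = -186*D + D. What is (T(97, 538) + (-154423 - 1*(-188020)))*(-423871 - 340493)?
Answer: 659014002972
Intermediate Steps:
T(V, D) = -1665*D (T(V, D) = 9*(-186*D + D) = 9*(-185*D) = -1665*D)
(T(97, 538) + (-154423 - 1*(-188020)))*(-423871 - 340493) = (-1665*538 + (-154423 - 1*(-188020)))*(-423871 - 340493) = (-895770 + (-154423 + 188020))*(-764364) = (-895770 + 33597)*(-764364) = -862173*(-764364) = 659014002972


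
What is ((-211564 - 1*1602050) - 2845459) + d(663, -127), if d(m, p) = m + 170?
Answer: -4658240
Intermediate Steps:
d(m, p) = 170 + m
((-211564 - 1*1602050) - 2845459) + d(663, -127) = ((-211564 - 1*1602050) - 2845459) + (170 + 663) = ((-211564 - 1602050) - 2845459) + 833 = (-1813614 - 2845459) + 833 = -4659073 + 833 = -4658240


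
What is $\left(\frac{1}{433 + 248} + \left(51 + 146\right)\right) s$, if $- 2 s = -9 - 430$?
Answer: $\frac{29447681}{681} \approx 43242.0$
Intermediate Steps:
$s = \frac{439}{2}$ ($s = - \frac{-9 - 430}{2} = \left(- \frac{1}{2}\right) \left(-439\right) = \frac{439}{2} \approx 219.5$)
$\left(\frac{1}{433 + 248} + \left(51 + 146\right)\right) s = \left(\frac{1}{433 + 248} + \left(51 + 146\right)\right) \frac{439}{2} = \left(\frac{1}{681} + 197\right) \frac{439}{2} = \frac{134158}{681} \cdot \frac{439}{2} = \frac{29447681}{681}$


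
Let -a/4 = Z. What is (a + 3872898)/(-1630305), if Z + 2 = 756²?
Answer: -1586762/1630305 ≈ -0.97329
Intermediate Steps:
Z = 571534 (Z = -2 + 756² = -2 + 571536 = 571534)
a = -2286136 (a = -4*571534 = -2286136)
(a + 3872898)/(-1630305) = (-2286136 + 3872898)/(-1630305) = 1586762*(-1/1630305) = -1586762/1630305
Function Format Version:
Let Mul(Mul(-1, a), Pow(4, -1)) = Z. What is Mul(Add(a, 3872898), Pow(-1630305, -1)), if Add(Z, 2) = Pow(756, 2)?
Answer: Rational(-1586762, 1630305) ≈ -0.97329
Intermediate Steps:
Z = 571534 (Z = Add(-2, Pow(756, 2)) = Add(-2, 571536) = 571534)
a = -2286136 (a = Mul(-4, 571534) = -2286136)
Mul(Add(a, 3872898), Pow(-1630305, -1)) = Mul(Add(-2286136, 3872898), Pow(-1630305, -1)) = Mul(1586762, Rational(-1, 1630305)) = Rational(-1586762, 1630305)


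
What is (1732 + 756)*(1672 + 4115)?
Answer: 14398056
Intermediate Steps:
(1732 + 756)*(1672 + 4115) = 2488*5787 = 14398056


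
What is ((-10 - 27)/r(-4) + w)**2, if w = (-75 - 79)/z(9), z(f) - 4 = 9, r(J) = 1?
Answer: 403225/169 ≈ 2385.9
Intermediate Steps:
z(f) = 13 (z(f) = 4 + 9 = 13)
w = -154/13 (w = (-75 - 79)/13 = -154*1/13 = -154/13 ≈ -11.846)
((-10 - 27)/r(-4) + w)**2 = ((-10 - 27)/1 - 154/13)**2 = (-37*1 - 154/13)**2 = (-37 - 154/13)**2 = (-635/13)**2 = 403225/169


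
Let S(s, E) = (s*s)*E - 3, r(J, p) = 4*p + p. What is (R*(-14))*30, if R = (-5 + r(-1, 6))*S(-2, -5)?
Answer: 241500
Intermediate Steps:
r(J, p) = 5*p
S(s, E) = -3 + E*s² (S(s, E) = s²*E - 3 = E*s² - 3 = -3 + E*s²)
R = -575 (R = (-5 + 5*6)*(-3 - 5*(-2)²) = (-5 + 30)*(-3 - 5*4) = 25*(-3 - 20) = 25*(-23) = -575)
(R*(-14))*30 = -575*(-14)*30 = 8050*30 = 241500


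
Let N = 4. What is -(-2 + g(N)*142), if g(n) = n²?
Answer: -2270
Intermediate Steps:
-(-2 + g(N)*142) = -(-2 + 4²*142) = -(-2 + 16*142) = -(-2 + 2272) = -1*2270 = -2270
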